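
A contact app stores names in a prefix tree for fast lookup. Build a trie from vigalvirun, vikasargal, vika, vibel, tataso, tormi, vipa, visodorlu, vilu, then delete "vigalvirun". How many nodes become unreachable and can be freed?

After clearing the end-marker at "vigalvirun", prune upward until reaching a node still needed by another word.
The suffix "galvirun" (8 nodes) is used only by "vigalvirun"; the node for "vi" still has the child "k", so pruning stops there.
Nodes removed: 8

8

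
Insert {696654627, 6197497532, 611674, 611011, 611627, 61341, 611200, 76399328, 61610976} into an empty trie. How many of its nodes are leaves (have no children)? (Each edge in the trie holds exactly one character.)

Leaves are exactly the stored words that no other stored word extends.
Those words: "611011", "611200", "611627", "611674", "61341", "61610976", "6197497532", "696654627", "76399328"
Leaf count: 9

9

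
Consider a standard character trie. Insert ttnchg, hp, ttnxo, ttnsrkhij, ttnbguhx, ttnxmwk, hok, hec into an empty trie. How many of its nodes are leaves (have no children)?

Leaves are exactly the stored words that no other stored word extends.
Those words: "hec", "hok", "hp", "ttnbguhx", "ttnchg", "ttnsrkhij", "ttnxmwk", "ttnxo"
Leaf count: 8

8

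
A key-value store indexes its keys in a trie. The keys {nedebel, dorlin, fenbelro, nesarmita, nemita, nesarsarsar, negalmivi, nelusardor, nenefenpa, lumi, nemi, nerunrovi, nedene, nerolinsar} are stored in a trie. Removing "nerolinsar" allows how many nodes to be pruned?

7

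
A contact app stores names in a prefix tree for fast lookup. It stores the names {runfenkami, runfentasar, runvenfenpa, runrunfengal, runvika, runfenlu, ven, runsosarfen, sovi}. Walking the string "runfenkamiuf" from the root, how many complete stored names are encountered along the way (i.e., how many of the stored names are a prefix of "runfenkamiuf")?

Walk "runfenkamiuf" from the root; an end-of-word marker is hit whenever a stored word is a prefix of "runfenkamiuf".
Prefixes of the query that are stored words: "runfenkami"
Count: 1

1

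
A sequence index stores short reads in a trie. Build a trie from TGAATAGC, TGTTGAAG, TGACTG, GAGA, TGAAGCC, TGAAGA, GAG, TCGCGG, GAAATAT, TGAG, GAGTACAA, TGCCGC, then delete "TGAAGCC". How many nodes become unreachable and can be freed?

2

A node on "TGAAGCC"'s path can go only if nothing else ends at it or branches off below it.
The suffix "CC" (2 nodes) is used only by "TGAAGCC"; the node for "TGAAG" still has the child "A", so pruning stops there.
Nodes removed: 2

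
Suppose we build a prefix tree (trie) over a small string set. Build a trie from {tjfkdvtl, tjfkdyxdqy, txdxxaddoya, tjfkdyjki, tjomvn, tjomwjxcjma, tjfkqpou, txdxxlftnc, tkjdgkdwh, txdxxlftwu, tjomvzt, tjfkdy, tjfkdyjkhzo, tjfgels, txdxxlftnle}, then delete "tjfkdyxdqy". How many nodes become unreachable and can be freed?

4

After clearing the end-marker at "tjfkdyxdqy", prune upward until reaching a node still needed by another word.
The suffix "xdqy" (4 nodes) is used only by "tjfkdyxdqy"; the node for "tjfkdy" still has the child "j", so pruning stops there.
Nodes removed: 4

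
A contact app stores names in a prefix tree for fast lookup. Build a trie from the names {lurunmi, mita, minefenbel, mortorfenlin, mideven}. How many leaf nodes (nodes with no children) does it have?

A leaf is a node with no children — equivalently, the end of a word that is not a proper prefix of any other stored word.
Those words: "lurunmi", "mideven", "minefenbel", "mita", "mortorfenlin"
Leaf count: 5

5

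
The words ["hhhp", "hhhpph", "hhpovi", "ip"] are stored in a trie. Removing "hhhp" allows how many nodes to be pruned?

A node on "hhhp"'s path can go only if nothing else ends at it or branches off below it.
Every node on "hhhp" is still needed (e.g. by "hhhpph"), so nothing is freed.
Nodes removed: 0

0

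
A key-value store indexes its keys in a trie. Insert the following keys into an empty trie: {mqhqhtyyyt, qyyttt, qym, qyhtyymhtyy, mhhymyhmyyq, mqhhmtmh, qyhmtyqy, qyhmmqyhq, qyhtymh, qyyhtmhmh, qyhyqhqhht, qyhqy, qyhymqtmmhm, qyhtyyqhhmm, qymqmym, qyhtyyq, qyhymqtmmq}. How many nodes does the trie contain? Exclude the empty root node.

Trace insertions, counting only characters that open a new branch:
  "mqhqhtyyyt" → 10 new (m, q, h, q, h, t, y, y, y, t)
  "qyyttt" → 6 new (q, y, y, t, t, t)
  "qym" → prefix "qy" already present; 1 new (m)
  "qyhtyymhtyy" → prefix "qy" already present; 9 new (h, t, y, y, m, h, t, y, y)
  "mhhymyhmyyq" → prefix "m" already present; 10 new (h, h, y, m, y, h, m, y, y, q)
  "mqhhmtmh" → prefix "mqh" already present; 5 new (h, m, t, m, h)
  "qyhmtyqy" → prefix "qyh" already present; 5 new (m, t, y, q, y)
  "qyhmmqyhq" → prefix "qyhm" already present; 5 new (m, q, y, h, q)
  "qyhtymh" → prefix "qyhty" already present; 2 new (m, h)
  "qyyhtmhmh" → prefix "qyy" already present; 6 new (h, t, m, h, m, h)
  "qyhyqhqhht" → prefix "qyh" already present; 7 new (y, q, h, q, h, h, t)
  "qyhqy" → prefix "qyh" already present; 2 new (q, y)
  "qyhymqtmmhm" → prefix "qyhy" already present; 7 new (m, q, t, m, m, h, m)
  "qyhtyyqhhmm" → prefix "qyhtyy" already present; 5 new (q, h, h, m, m)
  "qymqmym" → prefix "qym" already present; 4 new (q, m, y, m)
  "qyhtyyq" → prefix "qyhtyyq" already present; 0 new (none)
  "qyhymqtmmq" → prefix "qyhymqtmm" already present; 1 new (q)
Total nodes = 10 + 6 + 1 + 9 + 10 + 5 + 5 + 5 + 2 + 6 + 7 + 2 + 7 + 5 + 4 + 0 + 1 = 85

85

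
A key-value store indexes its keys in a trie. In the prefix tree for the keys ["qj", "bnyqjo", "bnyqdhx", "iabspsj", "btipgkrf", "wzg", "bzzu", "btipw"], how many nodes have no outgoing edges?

8

Leaves are exactly the stored words that no other stored word extends.
Those words: "bnyqdhx", "bnyqjo", "btipgkrf", "btipw", "bzzu", "iabspsj", "qj", "wzg"
Leaf count: 8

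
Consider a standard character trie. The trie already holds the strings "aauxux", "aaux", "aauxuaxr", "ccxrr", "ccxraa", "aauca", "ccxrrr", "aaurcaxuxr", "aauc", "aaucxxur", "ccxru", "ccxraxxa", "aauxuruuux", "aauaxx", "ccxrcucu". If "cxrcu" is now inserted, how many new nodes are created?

"c" is already a path in the trie; the remaining "xrcu" must be added.
New nodes needed: |"cxrcu"| − 1 = 5 − 1 = 4.

4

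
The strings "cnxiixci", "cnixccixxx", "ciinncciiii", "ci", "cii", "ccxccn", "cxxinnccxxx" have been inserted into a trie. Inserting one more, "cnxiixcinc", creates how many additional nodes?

The longest prefix of "cnxiixcinc" already in the trie is "cnxiixci" (length 8).
So 10 − 8 = 2 new nodes.

2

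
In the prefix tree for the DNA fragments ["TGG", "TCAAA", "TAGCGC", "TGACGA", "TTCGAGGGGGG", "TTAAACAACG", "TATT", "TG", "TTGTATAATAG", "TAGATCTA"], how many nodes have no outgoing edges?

9

Leaves are exactly the stored words that no other stored word extends.
Those words: "TAGATCTA", "TAGCGC", "TATT", "TCAAA", "TGACGA", "TGG", "TTAAACAACG", "TTCGAGGGGGG", "TTGTATAATAG"
Leaf count: 9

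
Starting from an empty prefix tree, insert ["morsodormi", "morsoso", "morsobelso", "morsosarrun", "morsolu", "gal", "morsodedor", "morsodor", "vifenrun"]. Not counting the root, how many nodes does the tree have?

39

For each word, the new-node count is its length minus the longest prefix already in the trie:
  "morsodormi" → 10 new (m, o, r, s, o, d, o, r, m, i)
  "morsoso" → prefix "morso" already present; 2 new (s, o)
  "morsobelso" → prefix "morso" already present; 5 new (b, e, l, s, o)
  "morsosarrun" → prefix "morsos" already present; 5 new (a, r, r, u, n)
  "morsolu" → prefix "morso" already present; 2 new (l, u)
  "gal" → 3 new (g, a, l)
  "morsodedor" → prefix "morsod" already present; 4 new (e, d, o, r)
  "morsodor" → prefix "morsodor" already present; 0 new (none)
  "vifenrun" → 8 new (v, i, f, e, n, r, u, n)
Total nodes = 10 + 2 + 5 + 5 + 2 + 3 + 4 + 0 + 8 = 39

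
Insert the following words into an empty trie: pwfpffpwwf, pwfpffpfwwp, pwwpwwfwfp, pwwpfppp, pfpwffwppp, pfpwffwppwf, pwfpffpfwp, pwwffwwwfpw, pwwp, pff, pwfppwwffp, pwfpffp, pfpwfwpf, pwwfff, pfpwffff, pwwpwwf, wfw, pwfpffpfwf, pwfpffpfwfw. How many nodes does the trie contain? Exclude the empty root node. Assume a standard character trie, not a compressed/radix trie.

64

Trace insertions, counting only characters that open a new branch:
  "pwfpffpwwf" → 10 new (p, w, f, p, f, f, p, w, w, f)
  "pwfpffpfwwp" → prefix "pwfpffp" already present; 4 new (f, w, w, p)
  "pwwpwwfwfp" → prefix "pw" already present; 8 new (w, p, w, w, f, w, f, p)
  "pwwpfppp" → prefix "pwwp" already present; 4 new (f, p, p, p)
  "pfpwffwppp" → prefix "p" already present; 9 new (f, p, w, f, f, w, p, p, p)
  "pfpwffwppwf" → prefix "pfpwffwpp" already present; 2 new (w, f)
  "pwfpffpfwp" → prefix "pwfpffpfw" already present; 1 new (p)
  "pwwffwwwfpw" → prefix "pww" already present; 8 new (f, f, w, w, w, f, p, w)
  "pwwp" → prefix "pwwp" already present; 0 new (none)
  "pff" → prefix "pf" already present; 1 new (f)
  "pwfppwwffp" → prefix "pwfp" already present; 6 new (p, w, w, f, f, p)
  "pwfpffp" → prefix "pwfpffp" already present; 0 new (none)
  "pfpwfwpf" → prefix "pfpwf" already present; 3 new (w, p, f)
  "pwwfff" → prefix "pwwff" already present; 1 new (f)
  "pfpwffff" → prefix "pfpwff" already present; 2 new (f, f)
  "pwwpwwf" → prefix "pwwpwwf" already present; 0 new (none)
  "wfw" → 3 new (w, f, w)
  "pwfpffpfwf" → prefix "pwfpffpfw" already present; 1 new (f)
  "pwfpffpfwfw" → prefix "pwfpffpfwf" already present; 1 new (w)
Total nodes = 10 + 4 + 8 + 4 + 9 + 2 + 1 + 8 + 0 + 1 + 6 + 0 + 3 + 1 + 2 + 0 + 3 + 1 + 1 = 64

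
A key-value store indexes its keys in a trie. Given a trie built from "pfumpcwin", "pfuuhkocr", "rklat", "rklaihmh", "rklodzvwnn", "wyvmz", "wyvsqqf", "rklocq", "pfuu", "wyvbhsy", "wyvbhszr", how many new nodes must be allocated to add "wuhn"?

"w" is already a path in the trie; the remaining "uhn" must be added.
So 4 − 1 = 3 new nodes.

3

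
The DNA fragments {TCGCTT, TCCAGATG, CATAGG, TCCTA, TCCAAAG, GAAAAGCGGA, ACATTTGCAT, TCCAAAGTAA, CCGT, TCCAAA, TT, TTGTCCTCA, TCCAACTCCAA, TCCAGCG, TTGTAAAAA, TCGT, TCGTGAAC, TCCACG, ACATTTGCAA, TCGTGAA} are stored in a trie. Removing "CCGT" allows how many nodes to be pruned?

3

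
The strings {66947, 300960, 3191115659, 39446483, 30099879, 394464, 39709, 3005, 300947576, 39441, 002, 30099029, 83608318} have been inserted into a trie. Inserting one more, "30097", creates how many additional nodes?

1

"3009" is already a path in the trie; the remaining "7" must be added.
New nodes needed: |"30097"| − 4 = 5 − 4 = 1.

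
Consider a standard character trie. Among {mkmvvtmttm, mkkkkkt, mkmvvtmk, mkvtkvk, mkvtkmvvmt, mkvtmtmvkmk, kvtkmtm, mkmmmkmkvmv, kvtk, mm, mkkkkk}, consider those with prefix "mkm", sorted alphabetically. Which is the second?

Words with prefix "mkm", in lexicographic order: "mkmmmkmkvmv", "mkmvvtmk", "mkmvvtmttm"
Position 2: mkmvvtmk

mkmvvtmk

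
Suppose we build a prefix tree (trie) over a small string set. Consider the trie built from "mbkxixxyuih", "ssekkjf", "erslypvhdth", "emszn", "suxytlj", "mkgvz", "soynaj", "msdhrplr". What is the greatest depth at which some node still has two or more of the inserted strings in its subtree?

1

Equivalently: take the maximum, over all pairs, of their longest common prefix length.
"emszn" and "erslypvhdth" agree on "e" (1 characters) before diverging; nothing deeper is shared.
Longest shared-prefix length: 1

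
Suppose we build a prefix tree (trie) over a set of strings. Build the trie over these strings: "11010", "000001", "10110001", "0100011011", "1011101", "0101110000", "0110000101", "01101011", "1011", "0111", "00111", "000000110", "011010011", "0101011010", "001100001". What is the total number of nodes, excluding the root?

Count nodes per top-level branch (shared prefixes stored once):
  '0'-branch (000000110, 000001, 001100001, 00111, 0100011011, 0101011010, 0101110000, 0110000101, 011010011, 01101011, 0111): 56 nodes
  '1'-branch (1011, 10110001, 1011101, 11010): 15 nodes
Sum: 71

71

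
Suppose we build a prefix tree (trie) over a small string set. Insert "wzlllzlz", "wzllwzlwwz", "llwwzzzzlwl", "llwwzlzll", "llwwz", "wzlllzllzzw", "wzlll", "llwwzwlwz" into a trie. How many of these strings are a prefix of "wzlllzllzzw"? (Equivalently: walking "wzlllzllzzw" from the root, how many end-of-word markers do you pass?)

2

Check each prefix of "wzlllzllzzw" against the stored set — each match is an end-marker on the path.
Prefixes of the query that are stored words: "wzlll", "wzlllzllzzw"
Count: 2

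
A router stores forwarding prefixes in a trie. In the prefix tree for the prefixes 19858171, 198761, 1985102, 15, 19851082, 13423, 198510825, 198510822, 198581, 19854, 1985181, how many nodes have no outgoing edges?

9

Leaves are exactly the stored words that no other stored word extends.
Those words: "13423", "15", "1985102", "198510822", "198510825", "1985181", "19854", "19858171", "198761"
Leaf count: 9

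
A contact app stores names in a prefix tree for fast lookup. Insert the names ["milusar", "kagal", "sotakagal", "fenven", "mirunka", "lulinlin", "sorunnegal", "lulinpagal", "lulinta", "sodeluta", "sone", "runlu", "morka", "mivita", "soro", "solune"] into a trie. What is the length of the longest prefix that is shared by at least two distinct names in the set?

The deepest shared node is where two words last agree before diverging.
e.g. "lulinlin" and "lulinpagal" share the prefix "lulin" of length 5; no pair shares a longer one.
Longest shared-prefix length: 5

5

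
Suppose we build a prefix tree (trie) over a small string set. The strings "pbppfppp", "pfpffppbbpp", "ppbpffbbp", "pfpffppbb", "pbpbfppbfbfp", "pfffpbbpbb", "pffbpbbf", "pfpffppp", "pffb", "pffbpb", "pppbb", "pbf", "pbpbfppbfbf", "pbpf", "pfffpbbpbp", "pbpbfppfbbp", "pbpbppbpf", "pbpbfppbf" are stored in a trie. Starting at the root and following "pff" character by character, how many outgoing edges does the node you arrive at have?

The children of the "pff" node are the distinct next characters among strings starting with "pff".
Characters that immediately follow "pff" among the stored strings: {b, f}.
That node has 2 child edges.

2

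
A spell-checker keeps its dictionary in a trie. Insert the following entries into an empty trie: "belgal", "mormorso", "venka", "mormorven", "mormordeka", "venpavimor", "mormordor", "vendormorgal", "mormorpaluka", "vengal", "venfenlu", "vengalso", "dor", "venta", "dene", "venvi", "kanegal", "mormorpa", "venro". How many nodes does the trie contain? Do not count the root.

79

Count nodes per top-level branch (shared prefixes stored once):
  'b'-branch (belgal): 6 nodes
  'd'-branch (dene, dor): 6 nodes
  'k'-branch (kanegal): 7 nodes
  'm'-branch (mormordeka, mormordor, mormorpa, mormorpaluka, mormorso, mormorven): 23 nodes
  'v'-branch (vendormorgal, venfenlu, vengal, vengalso, venka, venpavimor, venro, venta, venvi): 37 nodes
Sum: 79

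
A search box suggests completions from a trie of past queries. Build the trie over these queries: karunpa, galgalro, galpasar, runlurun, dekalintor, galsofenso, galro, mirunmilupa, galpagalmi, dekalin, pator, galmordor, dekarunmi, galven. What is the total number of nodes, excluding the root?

82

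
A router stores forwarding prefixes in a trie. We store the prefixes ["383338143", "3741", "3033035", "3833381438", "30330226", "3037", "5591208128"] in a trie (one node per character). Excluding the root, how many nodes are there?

33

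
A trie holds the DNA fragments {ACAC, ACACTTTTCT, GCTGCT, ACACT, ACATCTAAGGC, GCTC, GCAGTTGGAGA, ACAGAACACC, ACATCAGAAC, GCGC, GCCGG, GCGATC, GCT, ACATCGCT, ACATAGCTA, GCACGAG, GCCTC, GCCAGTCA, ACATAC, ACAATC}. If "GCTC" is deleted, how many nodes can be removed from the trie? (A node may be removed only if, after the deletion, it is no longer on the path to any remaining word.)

1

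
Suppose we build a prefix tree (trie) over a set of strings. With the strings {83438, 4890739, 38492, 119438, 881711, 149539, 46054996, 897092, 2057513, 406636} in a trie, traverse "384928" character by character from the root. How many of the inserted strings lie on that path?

Check each prefix of "384928" against the stored set — each match is an end-marker on the path.
Prefixes of the query that are stored words: "38492"
Count: 1

1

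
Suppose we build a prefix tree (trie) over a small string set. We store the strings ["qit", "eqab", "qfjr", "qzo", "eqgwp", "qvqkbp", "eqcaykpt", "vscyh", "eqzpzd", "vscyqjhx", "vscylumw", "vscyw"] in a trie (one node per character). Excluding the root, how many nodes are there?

44

Trace insertions, counting only characters that open a new branch:
  "qit" → 3 new (q, i, t)
  "eqab" → 4 new (e, q, a, b)
  "qfjr" → prefix "q" already present; 3 new (f, j, r)
  "qzo" → prefix "q" already present; 2 new (z, o)
  "eqgwp" → prefix "eq" already present; 3 new (g, w, p)
  "qvqkbp" → prefix "q" already present; 5 new (v, q, k, b, p)
  "eqcaykpt" → prefix "eq" already present; 6 new (c, a, y, k, p, t)
  "vscyh" → 5 new (v, s, c, y, h)
  "eqzpzd" → prefix "eq" already present; 4 new (z, p, z, d)
  "vscyqjhx" → prefix "vscy" already present; 4 new (q, j, h, x)
  "vscylumw" → prefix "vscy" already present; 4 new (l, u, m, w)
  "vscyw" → prefix "vscy" already present; 1 new (w)
Total nodes = 3 + 4 + 3 + 2 + 3 + 5 + 6 + 5 + 4 + 4 + 4 + 1 = 44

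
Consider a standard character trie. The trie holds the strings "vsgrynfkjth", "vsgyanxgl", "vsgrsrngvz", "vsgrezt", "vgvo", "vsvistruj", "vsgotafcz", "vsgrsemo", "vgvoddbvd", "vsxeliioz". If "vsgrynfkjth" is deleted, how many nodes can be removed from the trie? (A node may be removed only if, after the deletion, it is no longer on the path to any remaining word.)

7

After clearing the end-marker at "vsgrynfkjth", prune upward until reaching a node still needed by another word.
The suffix "ynfkjth" (7 nodes) is used only by "vsgrynfkjth"; the node for "vsgr" still has the child "s", so pruning stops there.
Nodes removed: 7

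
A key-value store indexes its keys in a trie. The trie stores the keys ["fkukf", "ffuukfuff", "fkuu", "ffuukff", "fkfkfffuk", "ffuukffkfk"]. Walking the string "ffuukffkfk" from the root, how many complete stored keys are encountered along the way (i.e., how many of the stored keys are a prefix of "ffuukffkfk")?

2

Check each prefix of "ffuukffkfk" against the stored set — each match is an end-marker on the path.
Prefixes of the query that are stored words: "ffuukff", "ffuukffkfk"
Count: 2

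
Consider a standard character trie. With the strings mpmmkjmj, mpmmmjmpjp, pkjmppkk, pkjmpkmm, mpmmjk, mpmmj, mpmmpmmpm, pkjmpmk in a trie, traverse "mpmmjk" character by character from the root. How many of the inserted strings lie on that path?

Traverse "mpmmjk" character by character; count nodes along the way that are marked as word ends.
Prefixes of the query that are stored words: "mpmmj", "mpmmjk"
Count: 2

2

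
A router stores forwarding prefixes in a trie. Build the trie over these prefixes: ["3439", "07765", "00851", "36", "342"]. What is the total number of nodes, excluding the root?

15

Trace insertions, counting only characters that open a new branch:
  "3439" → 4 new (3, 4, 3, 9)
  "07765" → 5 new (0, 7, 7, 6, 5)
  "00851" → prefix "0" already present; 4 new (0, 8, 5, 1)
  "36" → prefix "3" already present; 1 new (6)
  "342" → prefix "34" already present; 1 new (2)
Total nodes = 4 + 5 + 4 + 1 + 1 = 15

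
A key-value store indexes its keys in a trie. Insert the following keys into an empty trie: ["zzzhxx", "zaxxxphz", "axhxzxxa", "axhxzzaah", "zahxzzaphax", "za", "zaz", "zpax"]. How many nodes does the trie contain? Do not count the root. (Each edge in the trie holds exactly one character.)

38

Trie structure (* marks end of a word):
(root)
├─ a
│  └─ x
│     └─ h
│        └─ x
│           └─ z
│              ├─ x
│              │  └─ x
│              │     └─ a *
│              └─ z
│                 └─ a
│                    └─ a
│                       └─ h *
└─ z
   ├─ a *
   │  ├─ h
   │  │  └─ x
   │  │     └─ z
   │  │        └─ z
   │  │           └─ a
   │  │              └─ p
   │  │                 └─ h
   │  │                    └─ a
   │  │                       └─ x *
   │  ├─ x
   │  │  └─ x
   │  │     └─ x
   │  │        └─ p
   │  │           └─ h
   │  │              └─ z *
   │  └─ z *
   ├─ p
   │  └─ a
   │     └─ x *
   └─ z
      └─ z
         └─ h
            └─ x
               └─ x *
Counting every labelled node above: 38.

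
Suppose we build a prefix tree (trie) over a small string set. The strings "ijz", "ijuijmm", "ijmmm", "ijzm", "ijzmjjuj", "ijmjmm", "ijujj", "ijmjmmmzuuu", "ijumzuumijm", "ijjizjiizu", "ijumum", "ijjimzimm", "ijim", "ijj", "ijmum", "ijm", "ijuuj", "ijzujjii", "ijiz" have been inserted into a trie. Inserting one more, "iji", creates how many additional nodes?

0

"iji" is already a full path in the trie; only an end-marker is added.
No new nodes are needed: 0.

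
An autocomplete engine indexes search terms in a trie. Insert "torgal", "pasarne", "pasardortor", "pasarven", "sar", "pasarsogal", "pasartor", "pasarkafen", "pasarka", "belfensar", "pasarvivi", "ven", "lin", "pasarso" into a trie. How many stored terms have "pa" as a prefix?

9

Traverse to the node for "pa", then collect every word in that subtree.
Matches: "pasardortor", "pasarka", "pasarkafen", "pasarne", "pasarso", "pasarsogal", "pasartor", "pasarven", "pasarvivi"
Count: 9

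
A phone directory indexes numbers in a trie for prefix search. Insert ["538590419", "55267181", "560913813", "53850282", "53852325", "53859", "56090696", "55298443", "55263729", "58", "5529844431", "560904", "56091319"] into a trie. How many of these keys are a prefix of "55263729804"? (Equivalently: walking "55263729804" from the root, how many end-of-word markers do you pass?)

1

Check each prefix of "55263729804" against the stored set — each match is an end-marker on the path.
Prefixes of the query that are stored words: "55263729"
Count: 1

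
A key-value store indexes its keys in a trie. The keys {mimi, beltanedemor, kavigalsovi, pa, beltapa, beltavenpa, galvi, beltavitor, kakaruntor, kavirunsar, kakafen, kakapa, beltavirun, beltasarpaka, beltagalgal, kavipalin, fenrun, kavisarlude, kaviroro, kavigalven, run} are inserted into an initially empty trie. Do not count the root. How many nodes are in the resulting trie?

107

Count nodes per top-level branch (shared prefixes stored once):
  'b'-branch (beltagalgal, beltanedemor, beltapa, beltasarpaka, beltavenpa, beltavirun, beltavitor): 39 nodes
  'f'-branch (fenrun): 6 nodes
  'g'-branch (galvi): 5 nodes
  'k'-branch (kakafen, kakapa, kakaruntor, kavigalsovi, kavigalven, kavipalin, kaviroro, kavirunsar, kavisarlude): 48 nodes
  'm'-branch (mimi): 4 nodes
  'p'-branch (pa): 2 nodes
  'r'-branch (run): 3 nodes
Sum: 107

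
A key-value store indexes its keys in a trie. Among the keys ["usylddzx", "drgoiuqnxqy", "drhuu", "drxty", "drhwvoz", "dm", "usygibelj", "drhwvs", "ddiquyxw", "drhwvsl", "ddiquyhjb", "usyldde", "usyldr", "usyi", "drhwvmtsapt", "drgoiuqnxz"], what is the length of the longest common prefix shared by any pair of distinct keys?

Look for the deepest trie node that still has at least two words in its subtree.
e.g. "drgoiuqnxqy" and "drgoiuqnxz" share the prefix "drgoiuqnx" of length 9; no pair shares a longer one.
Longest shared-prefix length: 9

9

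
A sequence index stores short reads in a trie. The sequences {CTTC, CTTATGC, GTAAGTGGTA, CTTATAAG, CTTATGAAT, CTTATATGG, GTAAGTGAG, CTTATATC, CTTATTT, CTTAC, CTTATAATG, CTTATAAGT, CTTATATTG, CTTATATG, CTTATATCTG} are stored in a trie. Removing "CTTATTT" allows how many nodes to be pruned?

A node on "CTTATTT"'s path can go only if nothing else ends at it or branches off below it.
The suffix "TT" (2 nodes) is used only by "CTTATTT"; the node for "CTTAT" still has the child "G", so pruning stops there.
Nodes removed: 2

2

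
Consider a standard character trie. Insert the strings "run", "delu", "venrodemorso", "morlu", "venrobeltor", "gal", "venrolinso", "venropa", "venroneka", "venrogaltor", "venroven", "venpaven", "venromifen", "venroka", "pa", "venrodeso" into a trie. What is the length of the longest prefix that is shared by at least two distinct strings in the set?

7

Look for the deepest trie node that still has at least two words in its subtree.
"venrodemorso" and "venrodeso" agree on "venrode" (7 characters) before diverging; nothing deeper is shared.
Longest shared-prefix length: 7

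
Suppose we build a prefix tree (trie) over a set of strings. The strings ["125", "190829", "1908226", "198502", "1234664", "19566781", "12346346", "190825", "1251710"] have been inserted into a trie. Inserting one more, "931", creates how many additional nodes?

3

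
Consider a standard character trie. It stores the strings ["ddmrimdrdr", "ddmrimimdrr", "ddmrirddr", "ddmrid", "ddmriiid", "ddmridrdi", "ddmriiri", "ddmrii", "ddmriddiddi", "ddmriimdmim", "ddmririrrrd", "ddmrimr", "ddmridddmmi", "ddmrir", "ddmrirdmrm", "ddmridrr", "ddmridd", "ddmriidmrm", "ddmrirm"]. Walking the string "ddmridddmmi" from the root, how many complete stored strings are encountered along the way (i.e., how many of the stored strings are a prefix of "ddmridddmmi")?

Walk "ddmridddmmi" from the root; an end-of-word marker is hit whenever a stored word is a prefix of "ddmridddmmi".
Prefixes of the query that are stored words: "ddmrid", "ddmridd", "ddmridddmmi"
Count: 3

3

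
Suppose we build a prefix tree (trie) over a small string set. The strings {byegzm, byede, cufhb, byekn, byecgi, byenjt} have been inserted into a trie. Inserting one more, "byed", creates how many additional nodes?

0

Every character of "byed" already lies on an existing path (it is a prefix of some stored word).
No new nodes are needed: 0.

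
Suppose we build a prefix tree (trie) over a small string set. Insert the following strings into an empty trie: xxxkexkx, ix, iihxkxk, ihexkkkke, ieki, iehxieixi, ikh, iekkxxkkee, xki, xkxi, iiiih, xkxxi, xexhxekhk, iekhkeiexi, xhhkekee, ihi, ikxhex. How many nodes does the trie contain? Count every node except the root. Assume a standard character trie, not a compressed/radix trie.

79

For each word, the new-node count is its length minus the longest prefix already in the trie:
  "xxxkexkx" → 8 new (x, x, x, k, e, x, k, x)
  "ix" → 2 new (i, x)
  "iihxkxk" → prefix "i" already present; 6 new (i, h, x, k, x, k)
  "ihexkkkke" → prefix "i" already present; 8 new (h, e, x, k, k, k, k, e)
  "ieki" → prefix "i" already present; 3 new (e, k, i)
  "iehxieixi" → prefix "ie" already present; 7 new (h, x, i, e, i, x, i)
  "ikh" → prefix "i" already present; 2 new (k, h)
  "iekkxxkkee" → prefix "iek" already present; 7 new (k, x, x, k, k, e, e)
  "xki" → prefix "x" already present; 2 new (k, i)
  "xkxi" → prefix "xk" already present; 2 new (x, i)
  "iiiih" → prefix "ii" already present; 3 new (i, i, h)
  "xkxxi" → prefix "xkx" already present; 2 new (x, i)
  "xexhxekhk" → prefix "x" already present; 8 new (e, x, h, x, e, k, h, k)
  "iekhkeiexi" → prefix "iek" already present; 7 new (h, k, e, i, e, x, i)
  "xhhkekee" → prefix "x" already present; 7 new (h, h, k, e, k, e, e)
  "ihi" → prefix "ih" already present; 1 new (i)
  "ikxhex" → prefix "ik" already present; 4 new (x, h, e, x)
Total nodes = 8 + 2 + 6 + 8 + 3 + 7 + 2 + 7 + 2 + 2 + 3 + 2 + 8 + 7 + 7 + 1 + 4 = 79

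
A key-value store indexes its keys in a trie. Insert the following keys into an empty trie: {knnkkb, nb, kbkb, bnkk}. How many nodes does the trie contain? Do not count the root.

15

Trace insertions, counting only characters that open a new branch:
  "knnkkb" → 6 new (k, n, n, k, k, b)
  "nb" → 2 new (n, b)
  "kbkb" → prefix "k" already present; 3 new (b, k, b)
  "bnkk" → 4 new (b, n, k, k)
Total nodes = 6 + 2 + 3 + 4 = 15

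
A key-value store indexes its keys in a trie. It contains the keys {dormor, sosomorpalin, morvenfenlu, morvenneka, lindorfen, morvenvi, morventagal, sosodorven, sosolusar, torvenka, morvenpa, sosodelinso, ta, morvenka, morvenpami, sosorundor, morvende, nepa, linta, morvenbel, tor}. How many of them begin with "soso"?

5

Walk to "soso"; the words in its subtree are exactly those with that prefix.
Words under "soso": sosodelinso, sosodorven, sosolusar, sosomorpalin, sosorundor
Count: 5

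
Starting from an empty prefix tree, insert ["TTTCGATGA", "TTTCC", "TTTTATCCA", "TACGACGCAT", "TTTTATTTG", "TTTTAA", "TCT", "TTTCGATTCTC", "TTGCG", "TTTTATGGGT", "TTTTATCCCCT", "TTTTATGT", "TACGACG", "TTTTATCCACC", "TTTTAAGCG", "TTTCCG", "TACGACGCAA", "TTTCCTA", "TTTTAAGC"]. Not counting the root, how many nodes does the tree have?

Trace insertions, counting only characters that open a new branch:
  "TTTCGATGA" → 9 new (T, T, T, C, G, A, T, G, A)
  "TTTCC" → prefix "TTTC" already present; 1 new (C)
  "TTTTATCCA" → prefix "TTT" already present; 6 new (T, A, T, C, C, A)
  "TACGACGCAT" → prefix "T" already present; 9 new (A, C, G, A, C, G, C, A, T)
  "TTTTATTTG" → prefix "TTTTAT" already present; 3 new (T, T, G)
  "TTTTAA" → prefix "TTTTA" already present; 1 new (A)
  "TCT" → prefix "T" already present; 2 new (C, T)
  "TTTCGATTCTC" → prefix "TTTCGAT" already present; 4 new (T, C, T, C)
  "TTGCG" → prefix "TT" already present; 3 new (G, C, G)
  "TTTTATGGGT" → prefix "TTTTAT" already present; 4 new (G, G, G, T)
  "TTTTATCCCCT" → prefix "TTTTATCC" already present; 3 new (C, C, T)
  "TTTTATGT" → prefix "TTTTATG" already present; 1 new (T)
  "TACGACG" → prefix "TACGACG" already present; 0 new (none)
  "TTTTATCCACC" → prefix "TTTTATCCA" already present; 2 new (C, C)
  "TTTTAAGCG" → prefix "TTTTAA" already present; 3 new (G, C, G)
  "TTTCCG" → prefix "TTTCC" already present; 1 new (G)
  "TACGACGCAA" → prefix "TACGACGCA" already present; 1 new (A)
  "TTTCCTA" → prefix "TTTCC" already present; 2 new (T, A)
  "TTTTAAGC" → prefix "TTTTAAGC" already present; 0 new (none)
Total nodes = 9 + 1 + 6 + 9 + 3 + 1 + 2 + 4 + 3 + 4 + 3 + 1 + 0 + 2 + 3 + 1 + 1 + 2 + 0 = 55

55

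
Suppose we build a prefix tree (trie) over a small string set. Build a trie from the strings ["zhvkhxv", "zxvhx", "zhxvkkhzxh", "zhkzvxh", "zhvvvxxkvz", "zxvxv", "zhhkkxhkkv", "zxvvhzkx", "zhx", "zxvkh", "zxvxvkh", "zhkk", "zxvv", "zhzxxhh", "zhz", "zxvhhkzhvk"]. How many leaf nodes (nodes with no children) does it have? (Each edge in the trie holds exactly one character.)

12

A leaf is a node with no children — equivalently, the end of a word that is not a proper prefix of any other stored word.
Those words: "zhhkkxhkkv", "zhkk", "zhkzvxh", "zhvkhxv", "zhvvvxxkvz", "zhxvkkhzxh", "zhzxxhh", "zxvhhkzhvk", "zxvhx", "zxvkh", "zxvvhzkx", "zxvxvkh"
Leaf count: 12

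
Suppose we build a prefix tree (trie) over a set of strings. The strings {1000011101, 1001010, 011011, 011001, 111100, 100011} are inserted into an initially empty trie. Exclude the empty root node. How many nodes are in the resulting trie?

Trace insertions, counting only characters that open a new branch:
  "1000011101" → 10 new (1, 0, 0, 0, 0, 1, 1, 1, 0, 1)
  "1001010" → prefix "100" already present; 4 new (1, 0, 1, 0)
  "011011" → 6 new (0, 1, 1, 0, 1, 1)
  "011001" → prefix "0110" already present; 2 new (0, 1)
  "111100" → prefix "1" already present; 5 new (1, 1, 1, 0, 0)
  "100011" → prefix "1000" already present; 2 new (1, 1)
Total nodes = 10 + 4 + 6 + 2 + 5 + 2 = 29

29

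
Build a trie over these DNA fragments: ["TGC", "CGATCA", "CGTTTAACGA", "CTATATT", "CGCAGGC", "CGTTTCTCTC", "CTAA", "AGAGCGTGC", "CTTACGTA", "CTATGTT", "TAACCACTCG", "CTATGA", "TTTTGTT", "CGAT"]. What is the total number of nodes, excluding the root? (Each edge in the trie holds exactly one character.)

Trace insertions, counting only characters that open a new branch:
  "TGC" → 3 new (T, G, C)
  "CGATCA" → 6 new (C, G, A, T, C, A)
  "CGTTTAACGA" → prefix "CG" already present; 8 new (T, T, T, A, A, C, G, A)
  "CTATATT" → prefix "C" already present; 6 new (T, A, T, A, T, T)
  "CGCAGGC" → prefix "CG" already present; 5 new (C, A, G, G, C)
  "CGTTTCTCTC" → prefix "CGTTT" already present; 5 new (C, T, C, T, C)
  "CTAA" → prefix "CTA" already present; 1 new (A)
  "AGAGCGTGC" → 9 new (A, G, A, G, C, G, T, G, C)
  "CTTACGTA" → prefix "CT" already present; 6 new (T, A, C, G, T, A)
  "CTATGTT" → prefix "CTAT" already present; 3 new (G, T, T)
  "TAACCACTCG" → prefix "T" already present; 9 new (A, A, C, C, A, C, T, C, G)
  "CTATGA" → prefix "CTATG" already present; 1 new (A)
  "TTTTGTT" → prefix "T" already present; 6 new (T, T, T, G, T, T)
  "CGAT" → prefix "CGAT" already present; 0 new (none)
Total nodes = 3 + 6 + 8 + 6 + 5 + 5 + 1 + 9 + 6 + 3 + 9 + 1 + 6 + 0 = 68

68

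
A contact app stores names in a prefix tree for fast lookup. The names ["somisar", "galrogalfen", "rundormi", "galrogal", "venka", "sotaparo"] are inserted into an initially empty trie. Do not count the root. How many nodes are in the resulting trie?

37

Trace insertions, counting only characters that open a new branch:
  "somisar" → 7 new (s, o, m, i, s, a, r)
  "galrogalfen" → 11 new (g, a, l, r, o, g, a, l, f, e, n)
  "rundormi" → 8 new (r, u, n, d, o, r, m, i)
  "galrogal" → prefix "galrogal" already present; 0 new (none)
  "venka" → 5 new (v, e, n, k, a)
  "sotaparo" → prefix "so" already present; 6 new (t, a, p, a, r, o)
Total nodes = 7 + 11 + 8 + 0 + 5 + 6 = 37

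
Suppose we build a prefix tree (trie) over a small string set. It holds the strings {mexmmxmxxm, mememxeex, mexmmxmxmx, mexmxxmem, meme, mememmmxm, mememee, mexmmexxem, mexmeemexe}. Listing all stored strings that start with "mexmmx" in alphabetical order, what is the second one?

mexmmxmxxm

Filter for "mexmmx…" and sort: "mexmmxmxmx", "mexmmxmxxm"
Position 2: mexmmxmxxm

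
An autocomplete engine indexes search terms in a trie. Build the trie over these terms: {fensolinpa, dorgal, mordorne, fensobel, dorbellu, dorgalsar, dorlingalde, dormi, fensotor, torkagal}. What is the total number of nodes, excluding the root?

56

For each word, the new-node count is its length minus the longest prefix already in the trie:
  "fensolinpa" → 10 new (f, e, n, s, o, l, i, n, p, a)
  "dorgal" → 6 new (d, o, r, g, a, l)
  "mordorne" → 8 new (m, o, r, d, o, r, n, e)
  "fensobel" → prefix "fenso" already present; 3 new (b, e, l)
  "dorbellu" → prefix "dor" already present; 5 new (b, e, l, l, u)
  "dorgalsar" → prefix "dorgal" already present; 3 new (s, a, r)
  "dorlingalde" → prefix "dor" already present; 8 new (l, i, n, g, a, l, d, e)
  "dormi" → prefix "dor" already present; 2 new (m, i)
  "fensotor" → prefix "fenso" already present; 3 new (t, o, r)
  "torkagal" → 8 new (t, o, r, k, a, g, a, l)
Total nodes = 10 + 6 + 8 + 3 + 5 + 3 + 8 + 2 + 3 + 8 = 56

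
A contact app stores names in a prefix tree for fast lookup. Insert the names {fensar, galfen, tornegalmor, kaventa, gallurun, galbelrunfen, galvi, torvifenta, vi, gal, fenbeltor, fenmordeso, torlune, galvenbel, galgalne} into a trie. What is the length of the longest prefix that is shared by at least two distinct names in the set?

Equivalently: take the maximum, over all pairs, of their longest common prefix length.
"galvenbel" and "galvi" agree on "galv" (4 characters) before diverging; nothing deeper is shared.
Longest shared-prefix length: 4

4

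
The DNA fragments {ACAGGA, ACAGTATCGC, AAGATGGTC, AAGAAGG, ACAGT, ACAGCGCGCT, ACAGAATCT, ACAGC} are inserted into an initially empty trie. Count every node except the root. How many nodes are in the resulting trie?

For each word, the new-node count is its length minus the longest prefix already in the trie:
  "ACAGGA" → 6 new (A, C, A, G, G, A)
  "ACAGTATCGC" → prefix "ACAG" already present; 6 new (T, A, T, C, G, C)
  "AAGATGGTC" → prefix "A" already present; 8 new (A, G, A, T, G, G, T, C)
  "AAGAAGG" → prefix "AAGA" already present; 3 new (A, G, G)
  "ACAGT" → prefix "ACAGT" already present; 0 new (none)
  "ACAGCGCGCT" → prefix "ACAG" already present; 6 new (C, G, C, G, C, T)
  "ACAGAATCT" → prefix "ACAG" already present; 5 new (A, A, T, C, T)
  "ACAGC" → prefix "ACAGC" already present; 0 new (none)
Total nodes = 6 + 6 + 8 + 3 + 0 + 6 + 5 + 0 = 34

34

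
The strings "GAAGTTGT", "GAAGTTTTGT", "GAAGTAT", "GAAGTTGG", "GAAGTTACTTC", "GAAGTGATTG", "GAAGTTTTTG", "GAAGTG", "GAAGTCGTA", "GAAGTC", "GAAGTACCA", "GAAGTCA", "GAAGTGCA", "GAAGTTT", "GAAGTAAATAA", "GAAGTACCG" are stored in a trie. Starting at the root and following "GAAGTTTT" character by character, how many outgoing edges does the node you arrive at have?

2

The children of the "GAAGTTTT" node are the distinct next characters among strings starting with "GAAGTTTT".
Characters that immediately follow "GAAGTTTT" among the stored strings: {G, T}.
That node has 2 child edges.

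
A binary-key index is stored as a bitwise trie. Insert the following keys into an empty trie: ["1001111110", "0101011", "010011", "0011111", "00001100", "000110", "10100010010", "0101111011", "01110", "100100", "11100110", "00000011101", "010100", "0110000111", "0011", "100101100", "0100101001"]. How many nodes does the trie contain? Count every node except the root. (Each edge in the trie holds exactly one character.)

86

Trace insertions, counting only characters that open a new branch:
  "1001111110" → 10 new (1, 0, 0, 1, 1, 1, 1, 1, 1, 0)
  "0101011" → 7 new (0, 1, 0, 1, 0, 1, 1)
  "010011" → prefix "010" already present; 3 new (0, 1, 1)
  "0011111" → prefix "0" already present; 6 new (0, 1, 1, 1, 1, 1)
  "00001100" → prefix "00" already present; 6 new (0, 0, 1, 1, 0, 0)
  "000110" → prefix "000" already present; 3 new (1, 1, 0)
  "10100010010" → prefix "10" already present; 9 new (1, 0, 0, 0, 1, 0, 0, 1, 0)
  "0101111011" → prefix "0101" already present; 6 new (1, 1, 1, 0, 1, 1)
  "01110" → prefix "01" already present; 3 new (1, 1, 0)
  "100100" → prefix "1001" already present; 2 new (0, 0)
  "11100110" → prefix "1" already present; 7 new (1, 1, 0, 0, 1, 1, 0)
  "00000011101" → prefix "0000" already present; 7 new (0, 0, 1, 1, 1, 0, 1)
  "010100" → prefix "01010" already present; 1 new (0)
  "0110000111" → prefix "011" already present; 7 new (0, 0, 0, 0, 1, 1, 1)
  "0011" → prefix "0011" already present; 0 new (none)
  "100101100" → prefix "10010" already present; 4 new (1, 1, 0, 0)
  "0100101001" → prefix "01001" already present; 5 new (0, 1, 0, 0, 1)
Total nodes = 10 + 7 + 3 + 6 + 6 + 3 + 9 + 6 + 3 + 2 + 7 + 7 + 1 + 7 + 0 + 4 + 5 = 86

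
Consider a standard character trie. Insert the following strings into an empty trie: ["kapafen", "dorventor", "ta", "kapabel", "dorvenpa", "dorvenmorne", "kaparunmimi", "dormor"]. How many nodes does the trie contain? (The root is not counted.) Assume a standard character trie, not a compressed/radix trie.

38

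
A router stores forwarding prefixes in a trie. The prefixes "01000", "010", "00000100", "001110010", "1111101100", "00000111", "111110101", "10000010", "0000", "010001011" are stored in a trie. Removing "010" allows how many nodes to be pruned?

A node on "010"'s path can go only if nothing else ends at it or branches off below it.
Every node on "010" is still needed (e.g. by "01000"), so nothing is freed.
Nodes removed: 0

0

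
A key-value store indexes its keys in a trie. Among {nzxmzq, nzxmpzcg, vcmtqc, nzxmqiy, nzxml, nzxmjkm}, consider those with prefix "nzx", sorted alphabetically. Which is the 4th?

DFS of the "nzx" subtree visits, in order: "nzxmjkm", "nzxml", "nzxmpzcg", "nzxmqiy", "nzxmzq"
The 4th is nzxmqiy.

nzxmqiy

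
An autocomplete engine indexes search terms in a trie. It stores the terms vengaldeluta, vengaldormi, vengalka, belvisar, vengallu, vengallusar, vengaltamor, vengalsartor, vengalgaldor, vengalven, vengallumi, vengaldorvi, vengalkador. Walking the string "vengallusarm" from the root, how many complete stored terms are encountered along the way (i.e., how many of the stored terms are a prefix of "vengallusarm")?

Traverse "vengallusarm" character by character; count nodes along the way that are marked as word ends.
Prefixes of the query that are stored words: "vengallu", "vengallusar"
Count: 2

2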